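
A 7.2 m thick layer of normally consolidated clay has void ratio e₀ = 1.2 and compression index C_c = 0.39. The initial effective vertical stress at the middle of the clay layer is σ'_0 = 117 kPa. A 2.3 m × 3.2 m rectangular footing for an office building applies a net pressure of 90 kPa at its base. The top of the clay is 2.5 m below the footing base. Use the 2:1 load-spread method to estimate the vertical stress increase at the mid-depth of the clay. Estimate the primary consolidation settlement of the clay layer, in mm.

Mid-depth of clay below the footing base: z = 2.5 + 7.2/2 = 6.1 m.
Stress increase at mid-clay by the 2:1 spreading method:
Δσ = qBL/((B+z)(L+z)) = 90×2.3×3.2/((2.3+6.1)(3.2+6.1)) = 8.4793 kPa
Final effective stress: σ'_f = σ'_0 + Δσ = 117 + 8.4793 = 125.48 kPa.
Normally consolidated clay, so the full stress increment lies on the virgin compression line:
S_c = C_c·H/(1+e₀)·log₁₀(σ'_f/σ'_0) = 0.39×7.2/(1+1.2)×log₁₀(125.48/117)
    = 1.2764 × 0.030389 = 0.03879 m

S_c ≈ 38.8 mm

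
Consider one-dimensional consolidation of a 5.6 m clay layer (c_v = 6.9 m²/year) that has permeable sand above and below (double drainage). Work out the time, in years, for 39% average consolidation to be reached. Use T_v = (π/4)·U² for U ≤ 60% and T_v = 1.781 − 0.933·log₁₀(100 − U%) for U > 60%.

Drainage path length: H_d = H/2 = 2.8 m (double drainage).
U ≤ 60%: T_v = (π/4)·U² = (π/4)×0.39² = 0.11946.
t = T_v·H_d²/c_v = 0.11946×2.8²/6.9 = 0.1357 years.

t ≈ 0.136 years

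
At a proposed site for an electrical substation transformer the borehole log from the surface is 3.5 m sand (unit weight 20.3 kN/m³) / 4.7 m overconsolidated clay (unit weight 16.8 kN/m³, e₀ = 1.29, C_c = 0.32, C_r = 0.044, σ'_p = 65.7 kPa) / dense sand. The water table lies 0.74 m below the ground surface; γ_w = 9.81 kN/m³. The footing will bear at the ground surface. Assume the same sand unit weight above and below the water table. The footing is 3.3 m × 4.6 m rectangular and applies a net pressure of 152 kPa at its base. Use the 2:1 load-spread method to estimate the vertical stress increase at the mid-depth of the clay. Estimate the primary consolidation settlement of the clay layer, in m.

Mid-depth of clay below the ground surface: z = 3.5 + 4.7/2 = 5.85 m.
Total vertical stress at mid-clay: σ_v = 20.3×3.5 + 16.8×2.35 = 110.53 kPa.
Pore pressure: u = 9.81×(5.85 − 0.74) = 50.129 kPa.
Initial effective stress: σ'_0 = σ_v − u = 110.53 − 50.129 = 60.401 kPa.
Stress increase at mid-clay by the 2:1 spreading method:
Δσ = qBL/((B+z)(L+z)) = 152×3.3×4.6/((3.3+5.85)(4.6+5.85)) = 24.131 kPa
Final effective stress: σ'_f = 60.401 + 24.131 = 84.532 kPa.
σ'_f = 84.532 > σ'_p = 65.7 kPa, so the stress path crosses the preconsolidation pressure — recompression up to σ'_p, then virgin compression beyond:
S_c = H/(1+e₀)·[C_r·log₁₀(σ'_p/σ'_0) + C_c·log₁₀(σ'_f/σ'_p)]
    = 4.7/2.29 × [0.044×log₁₀(65.7/60.401) + 0.32×log₁₀(84.532/65.7)]
    = 2.0524 × [0.0016069 + 0.035026] = 0.07519 m

S_c ≈ 0.0752 m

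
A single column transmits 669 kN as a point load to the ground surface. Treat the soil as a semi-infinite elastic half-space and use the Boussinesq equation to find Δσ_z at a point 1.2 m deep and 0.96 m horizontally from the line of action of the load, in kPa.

Boussinesq vertical stress below a point load on an elastic half-space:
Δσ_z = 3P/(2πz²) · [1 + (r/z)²]^(−5/2)
r/z = 0.96/1.2 = 0.8; [1+(r/z)²]^(−5/2) = 0.29033.
Δσ_z = 3×669/(2π×1.2²) × 0.29033 = 221.82 × 0.29033 = 64.4 kPa

Δσ_z ≈ 64.4 kPa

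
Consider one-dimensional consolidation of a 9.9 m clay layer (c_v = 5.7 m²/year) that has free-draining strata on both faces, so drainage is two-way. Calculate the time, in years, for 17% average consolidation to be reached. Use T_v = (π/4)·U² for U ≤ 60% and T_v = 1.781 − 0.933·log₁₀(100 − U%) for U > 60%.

Drainage path length: H_d = H/2 = 4.95 m (double drainage).
U ≤ 60%: T_v = (π/4)·U² = (π/4)×0.17² = 0.022698.
t = T_v·H_d²/c_v = 0.022698×4.95²/5.7 = 0.09757 years.

t ≈ 0.0976 years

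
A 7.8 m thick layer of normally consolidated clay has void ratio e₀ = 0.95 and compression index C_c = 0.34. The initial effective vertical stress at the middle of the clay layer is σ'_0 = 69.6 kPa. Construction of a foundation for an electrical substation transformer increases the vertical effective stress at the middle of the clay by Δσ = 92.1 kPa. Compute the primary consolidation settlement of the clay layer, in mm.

Final effective stress: σ'_f = σ'_0 + Δσ = 69.6 + 92.1 = 161.7 kPa.
Normally consolidated clay, so the full stress increment lies on the virgin compression line:
S_c = C_c·H/(1+e₀)·log₁₀(σ'_f/σ'_0) = 0.34×7.8/(1+0.95)×log₁₀(161.7/69.6)
    = 1.36 × 0.3661 = 0.4979 m

S_c ≈ 498 mm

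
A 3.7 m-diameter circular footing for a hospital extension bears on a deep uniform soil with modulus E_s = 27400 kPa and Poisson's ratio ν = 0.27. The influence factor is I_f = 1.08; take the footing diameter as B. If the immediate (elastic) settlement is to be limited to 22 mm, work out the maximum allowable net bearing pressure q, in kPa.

S_e = q·B·(1−ν²)/E_s · I_f  ⇒  q = S_e·E_s / (B·(1−ν²)·I_f).
q = 0.022 × 27400 / (3.7 × 0.9271 × 1.08) = 162.7 kPa

q ≈ 163 kPa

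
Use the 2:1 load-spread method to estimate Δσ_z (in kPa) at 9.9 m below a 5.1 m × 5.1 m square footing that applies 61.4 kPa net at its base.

By the 2:1 method the load spreads at 1 horizontal : 2 vertical, so at depth z the loaded area has grown by z in each plan dimension:
Δσ = qBL/((B+z)(L+z)) = 61.4×5.1×5.1/((5.1+9.9)(5.1+9.9)) = 7.0978 kPa

Δσ_z ≈ 7.1 kPa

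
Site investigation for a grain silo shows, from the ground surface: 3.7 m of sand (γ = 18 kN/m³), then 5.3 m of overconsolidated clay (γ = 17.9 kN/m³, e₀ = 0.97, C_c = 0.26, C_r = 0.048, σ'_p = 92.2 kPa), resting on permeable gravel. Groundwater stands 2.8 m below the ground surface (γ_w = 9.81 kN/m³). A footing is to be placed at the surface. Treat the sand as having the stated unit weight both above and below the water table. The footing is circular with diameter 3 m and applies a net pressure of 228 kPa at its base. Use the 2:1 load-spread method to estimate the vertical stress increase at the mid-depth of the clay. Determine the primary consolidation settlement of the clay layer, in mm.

S_c ≈ 41.2 mm

Mid-depth of clay below the ground surface: z = 3.7 + 5.3/2 = 6.35 m.
Total vertical stress at mid-clay: σ_v = 18×3.7 + 17.9×2.65 = 114.03 kPa.
Pore pressure: u = 9.81×(6.35 − 2.8) = 34.825 kPa.
Initial effective stress: σ'_0 = σ_v − u = 114.03 − 34.825 = 79.205 kPa.
Stress increase at mid-clay by the 2:1 spreading method:
Δσ ≈ qD²/(D+z)² = 228×3²/(3+6.35)² = 23.472 kPa
Final effective stress: σ'_f = 79.205 + 23.472 = 102.68 kPa.
σ'_f = 102.68 > σ'_p = 92.2 kPa, so the stress path crosses the preconsolidation pressure — recompression up to σ'_p, then virgin compression beyond:
S_c = H/(1+e₀)·[C_r·log₁₀(σ'_p/σ'_0) + C_c·log₁₀(σ'_f/σ'_p)]
    = 5.3/1.97 × [0.048×log₁₀(92.2/79.205) + 0.26×log₁₀(102.68/92.2)]
    = 2.6904 × [0.003167 + 0.012156] = 0.04122 m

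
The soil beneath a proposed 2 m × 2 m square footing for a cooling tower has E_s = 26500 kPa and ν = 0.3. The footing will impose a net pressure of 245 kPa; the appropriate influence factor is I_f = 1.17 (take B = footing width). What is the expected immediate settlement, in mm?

Immediate (elastic) settlement: S_e = q·B·(1−ν²)/E_s · I_f.
S_e = 245 × 2 × (1 − 0.3²) / 26500 × 1.17
    = 245 × 2 × 0.91 / 26500 × 1.17
    = 0.01969 m = 19.69 mm

S_e ≈ 19.7 mm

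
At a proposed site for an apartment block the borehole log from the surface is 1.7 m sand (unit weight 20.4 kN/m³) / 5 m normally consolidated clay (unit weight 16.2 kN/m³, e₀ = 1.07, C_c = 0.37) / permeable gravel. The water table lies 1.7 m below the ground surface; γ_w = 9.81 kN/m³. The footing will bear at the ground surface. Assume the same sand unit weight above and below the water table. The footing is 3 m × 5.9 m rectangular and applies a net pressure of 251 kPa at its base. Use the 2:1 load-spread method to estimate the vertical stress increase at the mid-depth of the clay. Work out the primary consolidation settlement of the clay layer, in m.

S_c ≈ 0.307 m

Mid-depth of clay below the ground surface: z = 1.7 + 5/2 = 4.2 m.
Total vertical stress at mid-clay: σ_v = 20.4×1.7 + 16.2×2.5 = 75.18 kPa.
Pore pressure: u = 9.81×(4.2 − 1.7) = 24.525 kPa.
Initial effective stress: σ'_0 = σ_v − u = 75.18 − 24.525 = 50.655 kPa.
Stress increase at mid-clay by the 2:1 spreading method:
Δσ = qBL/((B+z)(L+z)) = 251×3×5.9/((3+4.2)(5.9+4.2)) = 61.093 kPa
Final effective stress: σ'_f = σ'_0 + Δσ = 50.655 + 61.093 = 111.75 kPa.
Normally consolidated clay, so the full stress increment lies on the virgin compression line:
S_c = C_c·H/(1+e₀)·log₁₀(σ'_f/σ'_0) = 0.37×5/(1+1.07)×log₁₀(111.75/50.655)
    = 0.89372 × 0.34363 = 0.3071 m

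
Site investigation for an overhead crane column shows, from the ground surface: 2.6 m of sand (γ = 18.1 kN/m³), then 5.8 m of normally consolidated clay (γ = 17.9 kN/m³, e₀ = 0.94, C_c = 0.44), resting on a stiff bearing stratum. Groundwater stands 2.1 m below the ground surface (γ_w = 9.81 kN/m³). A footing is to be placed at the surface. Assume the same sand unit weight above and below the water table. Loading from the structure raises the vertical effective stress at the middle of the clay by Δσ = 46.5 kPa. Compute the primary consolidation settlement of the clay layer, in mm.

Mid-depth of clay below the ground surface: z = 2.6 + 5.8/2 = 5.5 m.
Total vertical stress at mid-clay: σ_v = 18.1×2.6 + 17.9×2.9 = 98.97 kPa.
Pore pressure: u = 9.81×(5.5 − 2.1) = 33.354 kPa.
Initial effective stress: σ'_0 = σ_v − u = 98.97 − 33.354 = 65.616 kPa.
Final effective stress: σ'_f = σ'_0 + Δσ = 65.616 + 46.5 = 112.12 kPa.
Normally consolidated clay, so the full stress increment lies on the virgin compression line:
S_c = C_c·H/(1+e₀)·log₁₀(σ'_f/σ'_0) = 0.44×5.8/(1+0.94)×log₁₀(112.12/65.616)
    = 1.3155 × 0.23267 = 0.3061 m

S_c ≈ 306 mm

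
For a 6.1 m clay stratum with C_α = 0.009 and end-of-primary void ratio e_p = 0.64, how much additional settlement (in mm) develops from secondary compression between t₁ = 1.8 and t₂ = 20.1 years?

Secondary compression: S_s = C_α·H/(1+e_p)·log₁₀(t₂/t₁)
S_s = 0.009×6.1/(1+0.64)×log₁₀(20.1/1.8)
    = 0.03348 × 1.048 = 0.03508 m

S_s ≈ 35.1 mm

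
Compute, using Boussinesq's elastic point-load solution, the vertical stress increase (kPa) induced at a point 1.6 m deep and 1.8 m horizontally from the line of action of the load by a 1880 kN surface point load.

Boussinesq vertical stress below a point load on an elastic half-space:
Δσ_z = 3P/(2πz²) · [1 + (r/z)²]^(−5/2)
r/z = 1.8/1.6 = 1.125; [1+(r/z)²]^(−5/2) = 0.12943.
Δσ_z = 3×1880/(2π×1.6²) × 0.12943 = 350.64 × 0.12943 = 45.38 kPa

Δσ_z ≈ 45.4 kPa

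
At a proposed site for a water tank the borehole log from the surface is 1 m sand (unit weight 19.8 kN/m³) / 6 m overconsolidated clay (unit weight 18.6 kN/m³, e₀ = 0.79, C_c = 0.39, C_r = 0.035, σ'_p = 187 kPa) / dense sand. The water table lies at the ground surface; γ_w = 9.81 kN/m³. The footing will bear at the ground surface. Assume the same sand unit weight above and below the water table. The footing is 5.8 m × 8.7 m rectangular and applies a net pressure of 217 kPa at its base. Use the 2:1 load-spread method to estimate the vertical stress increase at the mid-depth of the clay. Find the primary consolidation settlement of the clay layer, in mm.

Mid-depth of clay below the ground surface: z = 1 + 6/2 = 4 m.
Total vertical stress at mid-clay: σ_v = 19.8×1 + 18.6×3 = 75.6 kPa.
Pore pressure: u = 9.81×(4 − 0) = 39.24 kPa.
Initial effective stress: σ'_0 = σ_v − u = 75.6 − 39.24 = 36.36 kPa.
Stress increase at mid-clay by the 2:1 spreading method:
Δσ = qBL/((B+z)(L+z)) = 217×5.8×8.7/((5.8+4)(8.7+4)) = 87.979 kPa
Final effective stress: σ'_f = 36.36 + 87.979 = 124.34 kPa.
σ'_f = 124.34 ≤ σ'_p = 187 kPa, so the clay remains overconsolidated and only the recompression index applies:
S_c = C_r·H/(1+e₀)·log₁₀(σ'_f/σ'_0) = 0.035×6/1.79×log₁₀(124.34/36.36)
    = 0.11732 × 0.53399 = 0.06265 m

S_c ≈ 62.6 mm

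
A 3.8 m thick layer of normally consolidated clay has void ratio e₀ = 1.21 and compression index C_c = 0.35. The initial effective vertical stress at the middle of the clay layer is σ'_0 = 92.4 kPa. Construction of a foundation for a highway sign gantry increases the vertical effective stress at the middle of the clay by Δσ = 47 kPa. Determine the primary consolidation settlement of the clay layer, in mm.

S_c ≈ 107 mm

Final effective stress: σ'_f = σ'_0 + Δσ = 92.4 + 47 = 139.4 kPa.
Normally consolidated clay, so the full stress increment lies on the virgin compression line:
S_c = C_c·H/(1+e₀)·log₁₀(σ'_f/σ'_0) = 0.35×3.8/(1+1.21)×log₁₀(139.4/92.4)
    = 0.60181 × 0.17859 = 0.1075 m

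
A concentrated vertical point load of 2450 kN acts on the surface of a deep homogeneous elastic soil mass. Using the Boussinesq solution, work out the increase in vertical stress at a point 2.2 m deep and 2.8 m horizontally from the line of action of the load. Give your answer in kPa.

Boussinesq vertical stress below a point load on an elastic half-space:
Δσ_z = 3P/(2πz²) · [1 + (r/z)²]^(−5/2)
r/z = 2.8/2.2 = 1.2727; [1+(r/z)²]^(−5/2) = 0.090015.
Δσ_z = 3×2450/(2π×2.2²) × 0.090015 = 241.69 × 0.090015 = 21.76 kPa

Δσ_z ≈ 21.8 kPa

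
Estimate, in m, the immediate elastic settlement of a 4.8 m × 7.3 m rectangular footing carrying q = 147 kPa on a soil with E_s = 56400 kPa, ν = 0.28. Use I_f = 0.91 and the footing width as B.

S_e ≈ 0.0105 m

Immediate (elastic) settlement: S_e = q·B·(1−ν²)/E_s · I_f.
S_e = 147 × 4.8 × (1 − 0.28²) / 56400 × 0.91
    = 147 × 4.8 × 0.9216 / 56400 × 0.91
    = 0.01049 m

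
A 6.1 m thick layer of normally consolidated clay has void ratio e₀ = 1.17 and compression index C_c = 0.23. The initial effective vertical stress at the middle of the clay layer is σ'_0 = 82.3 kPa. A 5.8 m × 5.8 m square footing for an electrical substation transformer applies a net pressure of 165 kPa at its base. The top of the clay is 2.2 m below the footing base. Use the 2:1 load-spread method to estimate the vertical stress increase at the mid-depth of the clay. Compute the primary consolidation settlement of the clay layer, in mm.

Mid-depth of clay below the footing base: z = 2.2 + 6.1/2 = 5.25 m.
Stress increase at mid-clay by the 2:1 spreading method:
Δσ = qBL/((B+z)(L+z)) = 165×5.8×5.8/((5.8+5.25)(5.8+5.25)) = 45.459 kPa
Final effective stress: σ'_f = σ'_0 + Δσ = 82.3 + 45.459 = 127.76 kPa.
Normally consolidated clay, so the full stress increment lies on the virgin compression line:
S_c = C_c·H/(1+e₀)·log₁₀(σ'_f/σ'_0) = 0.23×6.1/(1+1.17)×log₁₀(127.76/82.3)
    = 0.64654 × 0.191 = 0.1235 m

S_c ≈ 123 mm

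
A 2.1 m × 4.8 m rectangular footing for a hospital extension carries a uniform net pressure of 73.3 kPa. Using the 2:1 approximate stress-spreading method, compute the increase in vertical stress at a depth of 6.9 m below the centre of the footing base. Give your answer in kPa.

Δσ_z ≈ 7.02 kPa

By the 2:1 method the load spreads at 1 horizontal : 2 vertical, so at depth z the loaded area has grown by z in each plan dimension:
Δσ = qBL/((B+z)(L+z)) = 73.3×2.1×4.8/((2.1+6.9)(4.8+6.9)) = 7.0168 kPa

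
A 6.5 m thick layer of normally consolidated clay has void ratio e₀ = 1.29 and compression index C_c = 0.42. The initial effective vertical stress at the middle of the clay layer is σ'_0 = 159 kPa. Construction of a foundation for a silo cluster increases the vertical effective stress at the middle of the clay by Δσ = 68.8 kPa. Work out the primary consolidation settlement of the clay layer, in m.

S_c ≈ 0.186 m

Final effective stress: σ'_f = σ'_0 + Δσ = 159 + 68.8 = 227.8 kPa.
Normally consolidated clay, so the full stress increment lies on the virgin compression line:
S_c = C_c·H/(1+e₀)·log₁₀(σ'_f/σ'_0) = 0.42×6.5/(1+1.29)×log₁₀(227.8/159)
    = 1.1921 × 0.15616 = 0.1862 m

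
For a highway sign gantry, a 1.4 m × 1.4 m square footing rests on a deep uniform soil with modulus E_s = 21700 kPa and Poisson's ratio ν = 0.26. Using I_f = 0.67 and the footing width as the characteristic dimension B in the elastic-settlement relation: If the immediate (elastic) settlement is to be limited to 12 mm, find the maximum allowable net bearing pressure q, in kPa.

q ≈ 298 kPa

S_e = q·B·(1−ν²)/E_s · I_f  ⇒  q = S_e·E_s / (B·(1−ν²)·I_f).
q = 0.012 × 21700 / (1.4 × 0.9324 × 0.67) = 297.7 kPa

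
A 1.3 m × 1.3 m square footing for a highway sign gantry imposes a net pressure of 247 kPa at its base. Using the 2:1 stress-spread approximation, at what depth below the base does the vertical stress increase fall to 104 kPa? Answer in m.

z ≈ 0.703 m

2:1 spreading — at depth z the loaded area has grown by z in each plan dimension:
qB²/(B+z)² = Δσ_z ⇒ z = B(√(q/Δσ_z) − 1) = 1.3×(√(247/104) − 1) = 0.7034 m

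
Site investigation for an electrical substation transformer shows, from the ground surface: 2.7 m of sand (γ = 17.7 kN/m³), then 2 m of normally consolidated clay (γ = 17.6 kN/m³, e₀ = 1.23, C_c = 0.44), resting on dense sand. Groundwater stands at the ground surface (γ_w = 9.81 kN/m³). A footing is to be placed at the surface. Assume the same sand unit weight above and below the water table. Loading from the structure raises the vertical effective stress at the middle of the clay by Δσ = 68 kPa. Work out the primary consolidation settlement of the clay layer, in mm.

Mid-depth of clay below the ground surface: z = 2.7 + 2/2 = 3.7 m.
Total vertical stress at mid-clay: σ_v = 17.7×2.7 + 17.6×1 = 65.39 kPa.
Pore pressure: u = 9.81×(3.7 − 0) = 36.297 kPa.
Initial effective stress: σ'_0 = σ_v − u = 65.39 − 36.297 = 29.093 kPa.
Final effective stress: σ'_f = σ'_0 + Δσ = 29.093 + 68 = 97.093 kPa.
Normally consolidated clay, so the full stress increment lies on the virgin compression line:
S_c = C_c·H/(1+e₀)·log₁₀(σ'_f/σ'_0) = 0.44×2/(1+1.23)×log₁₀(97.093/29.093)
    = 0.39462 × 0.5234 = 0.2065 m

S_c ≈ 207 mm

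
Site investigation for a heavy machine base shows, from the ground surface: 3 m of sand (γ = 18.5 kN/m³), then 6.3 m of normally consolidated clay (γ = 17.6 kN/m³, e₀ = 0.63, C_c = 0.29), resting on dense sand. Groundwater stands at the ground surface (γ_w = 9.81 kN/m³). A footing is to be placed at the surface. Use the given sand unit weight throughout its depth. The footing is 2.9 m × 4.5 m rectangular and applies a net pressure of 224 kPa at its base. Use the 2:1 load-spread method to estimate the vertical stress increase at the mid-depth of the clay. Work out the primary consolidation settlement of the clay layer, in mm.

Mid-depth of clay below the ground surface: z = 3 + 6.3/2 = 6.15 m.
Total vertical stress at mid-clay: σ_v = 18.5×3 + 17.6×3.15 = 110.94 kPa.
Pore pressure: u = 9.81×(6.15 − 0) = 60.332 kPa.
Initial effective stress: σ'_0 = σ_v − u = 110.94 − 60.332 = 50.608 kPa.
Stress increase at mid-clay by the 2:1 spreading method:
Δσ = qBL/((B+z)(L+z)) = 224×2.9×4.5/((2.9+6.15)(4.5+6.15)) = 30.329 kPa
Final effective stress: σ'_f = σ'_0 + Δσ = 50.608 + 30.329 = 80.937 kPa.
Normally consolidated clay, so the full stress increment lies on the virgin compression line:
S_c = C_c·H/(1+e₀)·log₁₀(σ'_f/σ'_0) = 0.29×6.3/(1+0.63)×log₁₀(80.937/50.608)
    = 1.1209 × 0.20393 = 0.2286 m

S_c ≈ 229 mm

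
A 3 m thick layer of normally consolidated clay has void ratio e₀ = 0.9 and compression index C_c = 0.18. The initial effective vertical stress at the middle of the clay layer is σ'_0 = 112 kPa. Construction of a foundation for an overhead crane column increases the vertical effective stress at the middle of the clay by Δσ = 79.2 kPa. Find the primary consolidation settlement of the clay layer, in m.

Final effective stress: σ'_f = σ'_0 + Δσ = 112 + 79.2 = 191.2 kPa.
Normally consolidated clay, so the full stress increment lies on the virgin compression line:
S_c = C_c·H/(1+e₀)·log₁₀(σ'_f/σ'_0) = 0.18×3/(1+0.9)×log₁₀(191.2/112)
    = 0.28421 × 0.23227 = 0.06601 m

S_c ≈ 0.066 m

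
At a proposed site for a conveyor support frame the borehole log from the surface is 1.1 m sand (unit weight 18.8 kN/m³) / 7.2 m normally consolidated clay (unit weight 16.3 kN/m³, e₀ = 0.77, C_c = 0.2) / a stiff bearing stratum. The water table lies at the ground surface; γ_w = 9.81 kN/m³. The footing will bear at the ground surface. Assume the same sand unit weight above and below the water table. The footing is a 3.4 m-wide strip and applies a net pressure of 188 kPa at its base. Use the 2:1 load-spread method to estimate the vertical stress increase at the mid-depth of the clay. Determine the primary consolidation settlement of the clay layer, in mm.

Mid-depth of clay below the ground surface: z = 1.1 + 7.2/2 = 4.7 m.
Total vertical stress at mid-clay: σ_v = 18.8×1.1 + 16.3×3.6 = 79.36 kPa.
Pore pressure: u = 9.81×(4.7 − 0) = 46.107 kPa.
Initial effective stress: σ'_0 = σ_v − u = 79.36 − 46.107 = 33.253 kPa.
Stress increase at mid-clay by the 2:1 spreading method:
Δσ = qB/(B+z) = 188×3.4/(3.4+4.7) = 78.914 kPa
Final effective stress: σ'_f = σ'_0 + Δσ = 33.253 + 78.914 = 112.17 kPa.
Normally consolidated clay, so the full stress increment lies on the virgin compression line:
S_c = C_c·H/(1+e₀)·log₁₀(σ'_f/σ'_0) = 0.2×7.2/(1+0.77)×log₁₀(112.17/33.253)
    = 0.81356 × 0.52805 = 0.4296 m

S_c ≈ 430 mm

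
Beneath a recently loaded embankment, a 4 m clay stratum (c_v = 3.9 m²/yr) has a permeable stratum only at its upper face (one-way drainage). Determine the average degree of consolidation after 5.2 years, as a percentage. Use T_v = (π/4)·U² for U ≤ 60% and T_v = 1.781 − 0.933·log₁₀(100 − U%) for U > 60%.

U ≈ 96.4 %

Drainage path length: H_d = H = 4 m (single drainage).
T_v = c_v·t/H_d² = 3.9×5.2/4² = 1.2675.
T_v = 1.2675 corresponds to the U > 60% branch:
U = 1 − 10^((1.781 − T_v)/0.933)/100 = 0.9645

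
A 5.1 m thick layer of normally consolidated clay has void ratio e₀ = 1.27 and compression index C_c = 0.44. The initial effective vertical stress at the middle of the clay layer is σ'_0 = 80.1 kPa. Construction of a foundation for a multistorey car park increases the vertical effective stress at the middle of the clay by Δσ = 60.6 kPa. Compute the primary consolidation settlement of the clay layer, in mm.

S_c ≈ 242 mm

Final effective stress: σ'_f = σ'_0 + Δσ = 80.1 + 60.6 = 140.7 kPa.
Normally consolidated clay, so the full stress increment lies on the virgin compression line:
S_c = C_c·H/(1+e₀)·log₁₀(σ'_f/σ'_0) = 0.44×5.1/(1+1.27)×log₁₀(140.7/80.1)
    = 0.98855 × 0.24466 = 0.2419 m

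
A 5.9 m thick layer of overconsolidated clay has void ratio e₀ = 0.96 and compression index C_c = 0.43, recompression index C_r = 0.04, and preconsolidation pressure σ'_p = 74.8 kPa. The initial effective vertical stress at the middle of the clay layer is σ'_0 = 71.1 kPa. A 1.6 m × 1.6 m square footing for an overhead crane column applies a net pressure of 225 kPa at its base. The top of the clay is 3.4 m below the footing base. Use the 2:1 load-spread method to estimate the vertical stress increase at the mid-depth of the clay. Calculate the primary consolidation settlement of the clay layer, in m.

Mid-depth of clay below the footing base: z = 3.4 + 5.9/2 = 6.35 m.
Stress increase at mid-clay by the 2:1 spreading method:
Δσ = qBL/((B+z)(L+z)) = 225×1.6×1.6/((1.6+6.35)(1.6+6.35)) = 9.1136 kPa
Final effective stress: σ'_f = 71.1 + 9.1136 = 80.214 kPa.
σ'_f = 80.214 > σ'_p = 74.8 kPa, so the stress path crosses the preconsolidation pressure — recompression up to σ'_p, then virgin compression beyond:
S_c = H/(1+e₀)·[C_r·log₁₀(σ'_p/σ'_0) + C_c·log₁₀(σ'_f/σ'_p)]
    = 5.9/1.96 × [0.04×log₁₀(74.8/71.1) + 0.43×log₁₀(80.214/74.8)]
    = 3.0102 × [0.00088128 + 0.01305] = 0.04194 m

S_c ≈ 0.0419 m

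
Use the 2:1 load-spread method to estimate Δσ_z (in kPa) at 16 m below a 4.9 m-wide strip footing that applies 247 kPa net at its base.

Δσ_z ≈ 57.9 kPa

By the 2:1 method the load spreads at 1 horizontal : 2 vertical, so at depth z the loaded area has grown by z in each plan dimension:
Δσ = qB/(B+z) = 247×4.9/(4.9+16) = 57.909 kPa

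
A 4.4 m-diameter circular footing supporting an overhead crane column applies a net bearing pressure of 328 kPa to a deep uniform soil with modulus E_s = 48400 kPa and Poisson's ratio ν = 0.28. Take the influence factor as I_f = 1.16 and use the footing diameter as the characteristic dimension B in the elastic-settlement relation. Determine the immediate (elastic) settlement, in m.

S_e ≈ 0.0319 m

Immediate (elastic) settlement: S_e = q·B·(1−ν²)/E_s · I_f.
S_e = 328 × 4.4 × (1 − 0.28²) / 48400 × 1.16
    = 328 × 4.4 × 0.9216 / 48400 × 1.16
    = 0.03188 m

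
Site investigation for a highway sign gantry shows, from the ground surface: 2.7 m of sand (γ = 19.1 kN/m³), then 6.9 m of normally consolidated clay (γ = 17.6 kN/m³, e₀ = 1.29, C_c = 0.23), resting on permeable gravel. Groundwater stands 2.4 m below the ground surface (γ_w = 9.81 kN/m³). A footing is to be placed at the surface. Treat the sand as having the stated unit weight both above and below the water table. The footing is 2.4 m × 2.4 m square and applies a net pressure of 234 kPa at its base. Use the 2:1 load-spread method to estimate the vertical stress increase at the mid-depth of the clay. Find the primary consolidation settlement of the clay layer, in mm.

S_c ≈ 65.8 mm

Mid-depth of clay below the ground surface: z = 2.7 + 6.9/2 = 6.15 m.
Total vertical stress at mid-clay: σ_v = 19.1×2.7 + 17.6×3.45 = 112.29 kPa.
Pore pressure: u = 9.81×(6.15 − 2.4) = 36.788 kPa.
Initial effective stress: σ'_0 = σ_v − u = 112.29 − 36.788 = 75.502 kPa.
Stress increase at mid-clay by the 2:1 spreading method:
Δσ = qBL/((B+z)(L+z)) = 234×2.4×2.4/((2.4+6.15)(2.4+6.15)) = 18.438 kPa
Final effective stress: σ'_f = σ'_0 + Δσ = 75.502 + 18.438 = 93.94 kPa.
Normally consolidated clay, so the full stress increment lies on the virgin compression line:
S_c = C_c·H/(1+e₀)·log₁₀(σ'_f/σ'_0) = 0.23×6.9/(1+1.29)×log₁₀(93.94/75.502)
    = 0.69301 × 0.094892 = 0.06576 m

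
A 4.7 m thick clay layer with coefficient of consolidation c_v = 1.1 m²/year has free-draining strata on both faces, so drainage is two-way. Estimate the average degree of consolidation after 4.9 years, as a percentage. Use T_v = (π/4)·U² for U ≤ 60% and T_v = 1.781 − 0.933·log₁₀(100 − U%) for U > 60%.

U ≈ 92.7 %

Drainage path length: H_d = H/2 = 2.35 m (double drainage).
T_v = c_v·t/H_d² = 1.1×4.9/2.35² = 0.97601.
T_v = 0.97601 corresponds to the U > 60% branch:
U = 1 − 10^((1.781 − T_v)/0.933)/100 = 0.9271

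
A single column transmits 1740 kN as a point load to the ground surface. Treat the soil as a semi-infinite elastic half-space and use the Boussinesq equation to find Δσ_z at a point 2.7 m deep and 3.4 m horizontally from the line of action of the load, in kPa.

Δσ_z ≈ 10.6 kPa

Boussinesq vertical stress below a point load on an elastic half-space:
Δσ_z = 3P/(2πz²) · [1 + (r/z)²]^(−5/2)
r/z = 3.4/2.7 = 1.2593; [1+(r/z)²]^(−5/2) = 0.093012.
Δσ_z = 3×1740/(2π×2.7²) × 0.093012 = 113.96 × 0.093012 = 10.6 kPa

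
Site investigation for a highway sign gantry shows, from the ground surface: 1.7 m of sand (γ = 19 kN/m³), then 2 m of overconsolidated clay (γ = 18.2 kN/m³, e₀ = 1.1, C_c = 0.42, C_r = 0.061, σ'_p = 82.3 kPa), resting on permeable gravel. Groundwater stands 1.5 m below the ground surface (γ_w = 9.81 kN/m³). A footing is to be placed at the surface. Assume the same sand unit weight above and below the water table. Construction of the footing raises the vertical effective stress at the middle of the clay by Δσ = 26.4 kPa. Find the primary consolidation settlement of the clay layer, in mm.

Mid-depth of clay below the ground surface: z = 1.7 + 2/2 = 2.7 m.
Total vertical stress at mid-clay: σ_v = 19×1.7 + 18.2×1 = 50.5 kPa.
Pore pressure: u = 9.81×(2.7 − 1.5) = 11.772 kPa.
Initial effective stress: σ'_0 = σ_v − u = 50.5 − 11.772 = 38.728 kPa.
Final effective stress: σ'_f = 38.728 + 26.4 = 65.128 kPa.
σ'_f = 65.128 ≤ σ'_p = 82.3 kPa, so the clay remains overconsolidated and only the recompression index applies:
S_c = C_r·H/(1+e₀)·log₁₀(σ'_f/σ'_0) = 0.061×2/2.1×log₁₀(65.128/38.728)
    = 0.058095 × 0.22574 = 0.01311 m

S_c ≈ 13.1 mm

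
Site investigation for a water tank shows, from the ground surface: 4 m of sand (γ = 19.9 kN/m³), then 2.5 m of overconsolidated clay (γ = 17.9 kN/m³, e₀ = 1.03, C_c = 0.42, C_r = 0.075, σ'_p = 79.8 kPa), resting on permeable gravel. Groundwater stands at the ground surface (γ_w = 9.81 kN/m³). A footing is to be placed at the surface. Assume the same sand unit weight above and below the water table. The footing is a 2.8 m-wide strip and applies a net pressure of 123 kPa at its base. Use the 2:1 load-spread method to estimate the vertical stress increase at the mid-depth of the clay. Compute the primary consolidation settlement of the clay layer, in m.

Mid-depth of clay below the ground surface: z = 4 + 2.5/2 = 5.25 m.
Total vertical stress at mid-clay: σ_v = 19.9×4 + 17.9×1.25 = 101.97 kPa.
Pore pressure: u = 9.81×(5.25 − 0) = 51.503 kPa.
Initial effective stress: σ'_0 = σ_v − u = 101.97 − 51.503 = 50.467 kPa.
Stress increase at mid-clay by the 2:1 spreading method:
Δσ = qB/(B+z) = 123×2.8/(2.8+5.25) = 42.783 kPa
Final effective stress: σ'_f = 50.467 + 42.783 = 93.25 kPa.
σ'_f = 93.25 > σ'_p = 79.8 kPa, so the stress path crosses the preconsolidation pressure — recompression up to σ'_p, then virgin compression beyond:
S_c = H/(1+e₀)·[C_r·log₁₀(σ'_p/σ'_0) + C_c·log₁₀(σ'_f/σ'_p)]
    = 2.5/2.03 × [0.075×log₁₀(79.8/50.467) + 0.42×log₁₀(93.25/79.8)]
    = 1.2315 × [0.014925 + 0.028411] = 0.05337 m

S_c ≈ 0.0534 m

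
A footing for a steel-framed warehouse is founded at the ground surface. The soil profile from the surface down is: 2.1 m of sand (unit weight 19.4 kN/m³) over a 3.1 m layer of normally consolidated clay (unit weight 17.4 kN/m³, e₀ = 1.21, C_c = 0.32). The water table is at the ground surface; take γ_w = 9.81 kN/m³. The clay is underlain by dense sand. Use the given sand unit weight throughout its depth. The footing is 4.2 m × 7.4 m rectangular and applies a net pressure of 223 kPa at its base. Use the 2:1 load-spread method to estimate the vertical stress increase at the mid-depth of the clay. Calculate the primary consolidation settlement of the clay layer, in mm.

Mid-depth of clay below the ground surface: z = 2.1 + 3.1/2 = 3.65 m.
Total vertical stress at mid-clay: σ_v = 19.4×2.1 + 17.4×1.55 = 67.71 kPa.
Pore pressure: u = 9.81×(3.65 − 0) = 35.806 kPa.
Initial effective stress: σ'_0 = σ_v − u = 67.71 − 35.806 = 31.904 kPa.
Stress increase at mid-clay by the 2:1 spreading method:
Δσ = qBL/((B+z)(L+z)) = 223×4.2×7.4/((4.2+3.65)(7.4+3.65)) = 79.901 kPa
Final effective stress: σ'_f = σ'_0 + Δσ = 31.904 + 79.901 = 111.8 kPa.
Normally consolidated clay, so the full stress increment lies on the virgin compression line:
S_c = C_c·H/(1+e₀)·log₁₀(σ'_f/σ'_0) = 0.32×3.1/(1+1.21)×log₁₀(111.8/31.904)
    = 0.44887 × 0.5446 = 0.2445 m

S_c ≈ 244 mm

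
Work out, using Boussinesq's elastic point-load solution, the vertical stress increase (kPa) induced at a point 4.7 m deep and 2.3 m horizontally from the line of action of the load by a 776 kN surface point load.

Δσ_z ≈ 9.81 kPa

Boussinesq vertical stress below a point load on an elastic half-space:
Δσ_z = 3P/(2πz²) · [1 + (r/z)²]^(−5/2)
r/z = 2.3/4.7 = 0.48936; [1+(r/z)²]^(−5/2) = 0.58466.
Δσ_z = 3×776/(2π×4.7²) × 0.58466 = 16.773 × 0.58466 = 9.807 kPa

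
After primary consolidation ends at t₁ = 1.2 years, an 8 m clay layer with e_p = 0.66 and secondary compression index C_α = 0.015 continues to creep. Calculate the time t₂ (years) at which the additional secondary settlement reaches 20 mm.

S_s = C_α·H/(1+e_p)·log₁₀(t₂/t₁) ⇒ log₁₀(t₂/t₁) = S_s·(1+e_p)/(C_α·H).
log₁₀(t₂/t₁) = 0.02 × (1+0.66) / (0.015×8) = 0.2767
t₂ = t₁ × 10^0.2767 = 1.2 × 1.891 = 2.269 years

t₂ ≈ 2.27 years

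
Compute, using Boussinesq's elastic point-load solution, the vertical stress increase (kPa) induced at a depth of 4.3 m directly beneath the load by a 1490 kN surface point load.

Boussinesq vertical stress below a point load on an elastic half-space:
Δσ_z = 3P/(2πz²) · [1 + (r/z)²]^(−5/2)
r/z = 0/4.3 = 0; [1+(r/z)²]^(−5/2) = 1.
Δσ_z = 3×1490/(2π×4.3²) × 1 = 38.476 × 1 = 38.48 kPa

Δσ_z ≈ 38.5 kPa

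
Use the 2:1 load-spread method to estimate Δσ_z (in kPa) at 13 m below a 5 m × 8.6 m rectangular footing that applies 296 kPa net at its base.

Δσ_z ≈ 32.7 kPa

By the 2:1 method the load spreads at 1 horizontal : 2 vertical, so at depth z the loaded area has grown by z in each plan dimension:
Δσ = qBL/((B+z)(L+z)) = 296×5×8.6/((5+13)(8.6+13)) = 32.737 kPa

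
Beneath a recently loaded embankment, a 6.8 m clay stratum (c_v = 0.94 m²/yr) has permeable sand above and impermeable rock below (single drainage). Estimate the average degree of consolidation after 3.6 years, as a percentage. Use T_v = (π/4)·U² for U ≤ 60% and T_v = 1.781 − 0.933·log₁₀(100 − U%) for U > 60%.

U ≈ 30.5 %

Drainage path length: H_d = H = 6.8 m (single drainage).
T_v = c_v·t/H_d² = 0.94×3.6/6.8² = 0.073183.
T_v = 0.073183 corresponds to the U ≤ 60% branch:
U = √(4T_v/π) = 0.3053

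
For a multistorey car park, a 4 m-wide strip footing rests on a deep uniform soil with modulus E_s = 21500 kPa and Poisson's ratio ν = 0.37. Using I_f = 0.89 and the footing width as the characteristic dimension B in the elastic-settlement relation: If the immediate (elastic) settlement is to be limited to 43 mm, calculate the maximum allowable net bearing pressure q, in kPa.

q ≈ 301 kPa

S_e = q·B·(1−ν²)/E_s · I_f  ⇒  q = S_e·E_s / (B·(1−ν²)·I_f).
q = 0.043 × 21500 / (4 × 0.8631 × 0.89) = 300.9 kPa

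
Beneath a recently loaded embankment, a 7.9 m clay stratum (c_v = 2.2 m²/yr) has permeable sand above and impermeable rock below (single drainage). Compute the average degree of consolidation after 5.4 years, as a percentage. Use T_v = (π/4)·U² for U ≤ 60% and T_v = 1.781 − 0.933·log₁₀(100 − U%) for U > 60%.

U ≈ 49.2 %

Drainage path length: H_d = H = 7.9 m (single drainage).
T_v = c_v·t/H_d² = 2.2×5.4/7.9² = 0.19035.
T_v = 0.19035 corresponds to the U ≤ 60% branch:
U = √(4T_v/π) = 0.4923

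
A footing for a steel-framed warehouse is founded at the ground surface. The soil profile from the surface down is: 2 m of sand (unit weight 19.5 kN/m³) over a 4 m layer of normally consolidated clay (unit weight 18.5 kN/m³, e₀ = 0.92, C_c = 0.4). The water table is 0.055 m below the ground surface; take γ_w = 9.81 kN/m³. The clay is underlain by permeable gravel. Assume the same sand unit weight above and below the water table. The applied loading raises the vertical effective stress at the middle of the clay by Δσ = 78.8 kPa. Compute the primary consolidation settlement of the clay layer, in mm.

Mid-depth of clay below the ground surface: z = 2 + 4/2 = 4 m.
Total vertical stress at mid-clay: σ_v = 19.5×2 + 18.5×2 = 76 kPa.
Pore pressure: u = 9.81×(4 − 0.055) = 38.7 kPa.
Initial effective stress: σ'_0 = σ_v − u = 76 − 38.7 = 37.3 kPa.
Final effective stress: σ'_f = σ'_0 + Δσ = 37.3 + 78.8 = 116.1 kPa.
Normally consolidated clay, so the full stress increment lies on the virgin compression line:
S_c = C_c·H/(1+e₀)·log₁₀(σ'_f/σ'_0) = 0.4×4/(1+0.92)×log₁₀(116.1/37.3)
    = 0.83333 × 0.49312 = 0.4109 m

S_c ≈ 411 mm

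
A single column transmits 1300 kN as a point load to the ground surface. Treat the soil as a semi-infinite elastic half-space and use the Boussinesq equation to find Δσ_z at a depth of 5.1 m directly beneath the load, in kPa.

Boussinesq vertical stress below a point load on an elastic half-space:
Δσ_z = 3P/(2πz²) · [1 + (r/z)²]^(−5/2)
r/z = 0/5.1 = 0; [1+(r/z)²]^(−5/2) = 1.
Δσ_z = 3×1300/(2π×5.1²) × 1 = 23.864 × 1 = 23.86 kPa

Δσ_z ≈ 23.9 kPa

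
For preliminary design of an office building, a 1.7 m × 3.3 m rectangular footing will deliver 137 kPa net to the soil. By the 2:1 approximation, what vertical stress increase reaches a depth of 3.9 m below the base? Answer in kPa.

By the 2:1 method the load spreads at 1 horizontal : 2 vertical, so at depth z the loaded area has grown by z in each plan dimension:
Δσ = qBL/((B+z)(L+z)) = 137×1.7×3.3/((1.7+3.9)(3.3+3.9)) = 19.062 kPa

Δσ_z ≈ 19.1 kPa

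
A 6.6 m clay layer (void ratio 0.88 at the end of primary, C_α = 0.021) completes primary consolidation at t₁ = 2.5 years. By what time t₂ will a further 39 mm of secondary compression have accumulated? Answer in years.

t₂ ≈ 8.45 years

S_s = C_α·H/(1+e_p)·log₁₀(t₂/t₁) ⇒ log₁₀(t₂/t₁) = S_s·(1+e_p)/(C_α·H).
log₁₀(t₂/t₁) = 0.039 × (1+0.88) / (0.021×6.6) = 0.529
t₂ = t₁ × 10^0.529 = 2.5 × 3.381 = 8.452 years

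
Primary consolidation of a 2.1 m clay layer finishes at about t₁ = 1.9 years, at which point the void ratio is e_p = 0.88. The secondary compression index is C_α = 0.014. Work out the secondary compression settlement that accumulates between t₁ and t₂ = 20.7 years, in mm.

S_s ≈ 16.2 mm

Secondary compression: S_s = C_α·H/(1+e_p)·log₁₀(t₂/t₁)
S_s = 0.014×2.1/(1+0.88)×log₁₀(20.7/1.9)
    = 0.01564 × 1.037 = 0.01622 m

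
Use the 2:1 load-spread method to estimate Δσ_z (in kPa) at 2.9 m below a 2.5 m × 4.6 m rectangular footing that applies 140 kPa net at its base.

Δσ_z ≈ 39.8 kPa

By the 2:1 method the load spreads at 1 horizontal : 2 vertical, so at depth z the loaded area has grown by z in each plan dimension:
Δσ = qBL/((B+z)(L+z)) = 140×2.5×4.6/((2.5+2.9)(4.6+2.9)) = 39.753 kPa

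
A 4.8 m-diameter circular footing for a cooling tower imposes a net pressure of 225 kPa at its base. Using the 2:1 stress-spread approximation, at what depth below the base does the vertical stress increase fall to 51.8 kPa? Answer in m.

z ≈ 5.2 m

2:1 spreading — at depth z the loaded area has grown by z in each plan dimension:
qD²/(D+z)² = Δσ_z ⇒ z = D(√(q/Δσ_z) − 1) = 4.8×(√(225/51.8) − 1) = 5.204 m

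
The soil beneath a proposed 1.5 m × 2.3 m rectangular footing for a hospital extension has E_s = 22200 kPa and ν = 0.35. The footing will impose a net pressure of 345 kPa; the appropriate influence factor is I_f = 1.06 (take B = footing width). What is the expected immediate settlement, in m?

Immediate (elastic) settlement: S_e = q·B·(1−ν²)/E_s · I_f.
S_e = 345 × 1.5 × (1 − 0.35²) / 22200 × 1.06
    = 345 × 1.5 × 0.8775 / 22200 × 1.06
    = 0.02168 m

S_e ≈ 0.0217 m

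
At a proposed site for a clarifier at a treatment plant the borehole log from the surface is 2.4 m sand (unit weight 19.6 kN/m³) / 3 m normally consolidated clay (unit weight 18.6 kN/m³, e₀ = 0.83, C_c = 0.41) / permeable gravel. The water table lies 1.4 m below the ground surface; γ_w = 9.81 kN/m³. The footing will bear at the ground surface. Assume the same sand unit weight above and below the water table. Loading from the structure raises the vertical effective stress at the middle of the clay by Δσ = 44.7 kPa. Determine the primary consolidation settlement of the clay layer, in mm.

S_c ≈ 185 mm

Mid-depth of clay below the ground surface: z = 2.4 + 3/2 = 3.9 m.
Total vertical stress at mid-clay: σ_v = 19.6×2.4 + 18.6×1.5 = 74.94 kPa.
Pore pressure: u = 9.81×(3.9 − 1.4) = 24.525 kPa.
Initial effective stress: σ'_0 = σ_v − u = 74.94 − 24.525 = 50.415 kPa.
Final effective stress: σ'_f = σ'_0 + Δσ = 50.415 + 44.7 = 95.115 kPa.
Normally consolidated clay, so the full stress increment lies on the virgin compression line:
S_c = C_c·H/(1+e₀)·log₁₀(σ'_f/σ'_0) = 0.41×3/(1+0.83)×log₁₀(95.115/50.415)
    = 0.67213 × 0.27569 = 0.1853 m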